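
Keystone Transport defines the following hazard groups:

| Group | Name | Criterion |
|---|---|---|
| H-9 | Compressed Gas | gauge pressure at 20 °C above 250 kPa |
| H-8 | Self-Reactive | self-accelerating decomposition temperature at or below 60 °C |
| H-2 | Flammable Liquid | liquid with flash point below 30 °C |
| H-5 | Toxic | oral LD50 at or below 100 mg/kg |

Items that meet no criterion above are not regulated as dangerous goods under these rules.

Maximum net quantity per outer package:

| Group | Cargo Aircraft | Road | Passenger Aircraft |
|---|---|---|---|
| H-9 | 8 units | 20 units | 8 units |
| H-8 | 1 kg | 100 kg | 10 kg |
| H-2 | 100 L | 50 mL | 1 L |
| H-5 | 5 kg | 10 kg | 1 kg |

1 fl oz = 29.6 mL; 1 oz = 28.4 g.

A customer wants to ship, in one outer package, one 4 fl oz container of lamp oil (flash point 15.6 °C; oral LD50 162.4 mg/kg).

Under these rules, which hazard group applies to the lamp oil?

With flash point 15.6 °C (< 30 °C), the lamp oil falls in Group H-2.

Group H-2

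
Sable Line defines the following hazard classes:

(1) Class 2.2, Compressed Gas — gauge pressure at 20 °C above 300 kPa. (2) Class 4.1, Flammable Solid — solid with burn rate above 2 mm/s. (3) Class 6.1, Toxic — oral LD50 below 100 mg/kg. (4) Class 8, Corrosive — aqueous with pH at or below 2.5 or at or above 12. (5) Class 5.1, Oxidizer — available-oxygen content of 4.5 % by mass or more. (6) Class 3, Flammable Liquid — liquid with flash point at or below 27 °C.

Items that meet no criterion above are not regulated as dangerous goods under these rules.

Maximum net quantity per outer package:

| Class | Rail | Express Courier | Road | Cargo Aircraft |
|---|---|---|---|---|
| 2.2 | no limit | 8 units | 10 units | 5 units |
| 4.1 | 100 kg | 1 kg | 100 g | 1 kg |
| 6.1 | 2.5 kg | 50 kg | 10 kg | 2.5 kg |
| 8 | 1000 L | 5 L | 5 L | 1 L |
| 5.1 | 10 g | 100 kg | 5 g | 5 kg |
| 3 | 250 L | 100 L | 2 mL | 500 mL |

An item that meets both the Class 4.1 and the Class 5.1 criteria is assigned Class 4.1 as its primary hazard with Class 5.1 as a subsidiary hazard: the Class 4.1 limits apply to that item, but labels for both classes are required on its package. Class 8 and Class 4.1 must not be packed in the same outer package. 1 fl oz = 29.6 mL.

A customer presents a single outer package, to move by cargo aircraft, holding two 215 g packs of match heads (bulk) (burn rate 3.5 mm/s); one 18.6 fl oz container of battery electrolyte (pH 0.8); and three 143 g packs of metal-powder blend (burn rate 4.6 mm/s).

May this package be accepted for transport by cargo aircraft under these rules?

No

Match heads (bulk): burn rate 3.5 mm/s > 2 mm/s → Class 4.1 (Flammable Solid).
The battery electrolyte has pH 0.8, which is ≤ 2.5, so it is Class 8 (Corrosive).
Burn rate 4.6 mm/s meets the Class 4.1 criterion (Flammable Solid), so the metal-powder blend is Class 4.1.
Class 8 quantity: one 18.6 fl oz container = 550.56 mL.
550.56 mL ≤ 1 L (cargo aircraft limit, Class 8) — within limit.
Class 4.1 net quantity: (two 215 g packs = 430 g) + (three 143 g packs = 429 g) = 859 g.
859 g ≤ 1 kg (cargo aircraft limit, Class 4.1) — within limit.
Class 8 and Class 4.1 may not share an outer package.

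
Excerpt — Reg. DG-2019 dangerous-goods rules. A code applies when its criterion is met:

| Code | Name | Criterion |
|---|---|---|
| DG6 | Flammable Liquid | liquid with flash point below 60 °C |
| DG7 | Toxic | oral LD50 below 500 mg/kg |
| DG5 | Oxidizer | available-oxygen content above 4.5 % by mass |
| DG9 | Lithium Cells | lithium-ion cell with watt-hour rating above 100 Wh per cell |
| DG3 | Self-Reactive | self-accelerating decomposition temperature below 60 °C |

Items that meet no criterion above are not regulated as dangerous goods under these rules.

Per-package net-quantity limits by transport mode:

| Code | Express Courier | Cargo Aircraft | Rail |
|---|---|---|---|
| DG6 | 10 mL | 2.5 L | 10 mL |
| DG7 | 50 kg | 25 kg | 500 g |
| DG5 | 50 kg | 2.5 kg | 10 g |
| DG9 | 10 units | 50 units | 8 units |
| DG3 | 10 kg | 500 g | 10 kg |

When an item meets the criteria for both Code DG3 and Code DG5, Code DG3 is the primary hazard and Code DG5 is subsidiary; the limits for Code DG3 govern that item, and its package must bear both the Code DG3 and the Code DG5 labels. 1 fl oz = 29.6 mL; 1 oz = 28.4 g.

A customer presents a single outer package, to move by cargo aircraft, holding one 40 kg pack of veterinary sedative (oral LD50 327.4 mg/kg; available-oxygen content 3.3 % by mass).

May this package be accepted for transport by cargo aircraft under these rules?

No

Veterinary sedative: oral LD50 327.4 mg/kg < 500 mg/kg → Code DG7 (Toxic).
Code DG7 quantity: 40 kg.
40 kg > 25 kg (cargo aircraft limit, Code DG7) — over the limit.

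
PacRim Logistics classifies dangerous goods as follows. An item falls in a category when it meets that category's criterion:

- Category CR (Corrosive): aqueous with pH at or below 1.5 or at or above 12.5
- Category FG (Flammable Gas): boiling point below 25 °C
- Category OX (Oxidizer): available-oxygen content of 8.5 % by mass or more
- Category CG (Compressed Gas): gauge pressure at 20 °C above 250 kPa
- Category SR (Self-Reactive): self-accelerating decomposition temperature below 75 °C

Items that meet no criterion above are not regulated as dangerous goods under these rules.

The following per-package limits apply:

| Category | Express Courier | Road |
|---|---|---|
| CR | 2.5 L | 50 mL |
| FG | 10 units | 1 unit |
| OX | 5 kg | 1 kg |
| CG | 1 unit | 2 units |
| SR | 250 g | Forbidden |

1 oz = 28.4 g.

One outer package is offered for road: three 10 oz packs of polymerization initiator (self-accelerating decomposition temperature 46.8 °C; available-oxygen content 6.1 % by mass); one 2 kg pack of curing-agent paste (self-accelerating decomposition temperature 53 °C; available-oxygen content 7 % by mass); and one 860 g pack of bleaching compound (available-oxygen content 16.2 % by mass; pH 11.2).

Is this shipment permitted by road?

No

The polymerization initiator has self-accelerating decomposition temperature 46.8 °C, which is < 75 °C, so it is Category SR (Self-Reactive).
The curing-agent paste has self-accelerating decomposition temperature 53 °C, which is < 75 °C, so it is Category SR (Self-Reactive).
The bleaching compound has available-oxygen content 16.2 % by mass, which is ≥ 8.5 % by mass, so it is Category OX (Oxidizer).
Category OX quantity: 860 g.
860 g ≤ 1 kg (road limit, Category OX) — within limit.
Category SR net quantity: (three 10 oz packs = 852 g) + 2 kg = 2.852 kg.
By road, Category SR is Forbidden regardless of quantity.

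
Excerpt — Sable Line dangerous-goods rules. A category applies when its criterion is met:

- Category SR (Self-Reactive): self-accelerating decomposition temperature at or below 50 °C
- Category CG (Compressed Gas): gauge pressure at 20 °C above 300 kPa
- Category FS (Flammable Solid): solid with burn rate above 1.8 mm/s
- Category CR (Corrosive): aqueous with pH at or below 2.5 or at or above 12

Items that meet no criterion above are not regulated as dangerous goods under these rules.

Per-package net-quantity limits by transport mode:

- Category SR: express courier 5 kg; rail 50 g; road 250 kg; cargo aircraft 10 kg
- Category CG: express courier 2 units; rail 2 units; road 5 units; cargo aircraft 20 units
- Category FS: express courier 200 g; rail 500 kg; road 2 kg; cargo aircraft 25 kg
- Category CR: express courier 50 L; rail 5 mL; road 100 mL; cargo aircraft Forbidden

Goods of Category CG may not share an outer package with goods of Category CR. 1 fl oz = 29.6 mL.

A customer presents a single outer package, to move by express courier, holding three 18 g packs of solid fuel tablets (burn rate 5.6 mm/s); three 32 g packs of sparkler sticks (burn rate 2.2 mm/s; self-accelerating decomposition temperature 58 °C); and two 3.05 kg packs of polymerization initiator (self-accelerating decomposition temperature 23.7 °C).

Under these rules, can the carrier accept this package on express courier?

Burn rate 5.6 mm/s meets the Category FS criterion (Flammable Solid), so the solid fuel tablets are Category FS.
With burn rate 2.2 mm/s (> 1.8 mm/s), the sparkler sticks fall in Category FS.
With self-accelerating decomposition temperature 23.7 °C (≤ 50 °C), the polymerization initiator falls in Category SR.
Category SR quantity: two 3.05 kg packs = 6.1 kg.
That exceeds the Category SR express courier limit of 5 kg.
Total Category FS: (three 18 g packs = 54 g) + (three 32 g packs = 96 g) = 150 g.
150 g is within the express courier limit of 200 g for Category FS.
The segregation rule (Category CG with Category CR) does not apply to Category SR with Category FS.

No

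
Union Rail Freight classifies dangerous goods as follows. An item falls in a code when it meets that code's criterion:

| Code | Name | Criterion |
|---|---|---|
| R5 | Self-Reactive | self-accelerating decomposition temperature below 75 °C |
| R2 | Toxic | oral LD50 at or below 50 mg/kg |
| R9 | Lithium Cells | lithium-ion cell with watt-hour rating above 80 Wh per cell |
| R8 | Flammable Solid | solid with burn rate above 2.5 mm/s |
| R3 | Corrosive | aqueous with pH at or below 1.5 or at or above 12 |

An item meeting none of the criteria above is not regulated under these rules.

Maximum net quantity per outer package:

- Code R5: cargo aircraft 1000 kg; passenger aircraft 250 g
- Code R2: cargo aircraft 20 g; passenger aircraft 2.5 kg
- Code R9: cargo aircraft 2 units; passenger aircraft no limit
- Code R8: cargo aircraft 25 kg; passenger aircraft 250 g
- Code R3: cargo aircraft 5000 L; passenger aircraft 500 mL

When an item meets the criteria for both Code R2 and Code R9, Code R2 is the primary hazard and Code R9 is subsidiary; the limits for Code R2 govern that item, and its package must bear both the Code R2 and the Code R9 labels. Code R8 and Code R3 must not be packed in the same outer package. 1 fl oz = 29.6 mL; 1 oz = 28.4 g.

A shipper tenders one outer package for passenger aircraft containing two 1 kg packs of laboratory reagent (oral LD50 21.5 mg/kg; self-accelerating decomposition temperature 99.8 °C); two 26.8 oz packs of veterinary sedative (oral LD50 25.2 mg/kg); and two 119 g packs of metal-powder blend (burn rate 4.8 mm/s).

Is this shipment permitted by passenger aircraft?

No

With oral LD50 21.5 mg/kg (≤ 50 mg/kg), the laboratory reagent falls in Code R2.
Veterinary sedative: oral LD50 25.2 mg/kg ≤ 50 mg/kg → Code R2 (Toxic).
The metal-powder blend has burn rate 4.8 mm/s, which is > 2.5 mm/s, so it is Code R8 (Flammable Solid).
Code R8 quantity: two 119 g packs = 238 g.
238 g is within the passenger aircraft limit of 250 g for Code R8.
Code R2 net quantity: (two 1 kg packs = 2 kg) + (two 26.8 oz packs = 1522.24 g) = 3522.24 g.
3522.24 g > 2.5 kg (passenger aircraft limit, Code R2) — over the limit.
The segregation rule (Code R8 with Code R3) does not apply to Code R8 with Code R2.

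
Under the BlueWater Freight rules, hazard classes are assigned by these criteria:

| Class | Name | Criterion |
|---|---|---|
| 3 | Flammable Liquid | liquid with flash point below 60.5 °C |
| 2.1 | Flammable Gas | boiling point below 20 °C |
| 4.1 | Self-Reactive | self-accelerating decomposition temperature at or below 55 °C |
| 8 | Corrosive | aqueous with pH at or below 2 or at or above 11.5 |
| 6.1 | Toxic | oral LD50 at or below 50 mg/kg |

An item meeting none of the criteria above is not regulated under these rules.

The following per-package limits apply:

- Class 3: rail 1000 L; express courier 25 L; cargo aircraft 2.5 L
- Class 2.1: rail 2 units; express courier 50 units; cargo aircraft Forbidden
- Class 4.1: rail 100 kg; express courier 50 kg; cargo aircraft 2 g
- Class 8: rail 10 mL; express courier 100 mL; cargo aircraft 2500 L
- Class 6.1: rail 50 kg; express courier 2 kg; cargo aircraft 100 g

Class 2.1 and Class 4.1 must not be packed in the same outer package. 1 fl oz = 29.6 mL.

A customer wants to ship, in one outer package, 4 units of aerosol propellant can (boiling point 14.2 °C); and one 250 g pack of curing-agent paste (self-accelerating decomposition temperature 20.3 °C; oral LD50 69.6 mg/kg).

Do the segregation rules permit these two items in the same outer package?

No

With boiling point 14.2 °C (< 20 °C), the aerosol propellant can falls in Class 2.1.
The curing-agent paste has self-accelerating decomposition temperature 20.3 °C, which is ≤ 55 °C, so it is Class 4.1 (Self-Reactive).
Class 2.1 and Class 4.1 may not share an outer package.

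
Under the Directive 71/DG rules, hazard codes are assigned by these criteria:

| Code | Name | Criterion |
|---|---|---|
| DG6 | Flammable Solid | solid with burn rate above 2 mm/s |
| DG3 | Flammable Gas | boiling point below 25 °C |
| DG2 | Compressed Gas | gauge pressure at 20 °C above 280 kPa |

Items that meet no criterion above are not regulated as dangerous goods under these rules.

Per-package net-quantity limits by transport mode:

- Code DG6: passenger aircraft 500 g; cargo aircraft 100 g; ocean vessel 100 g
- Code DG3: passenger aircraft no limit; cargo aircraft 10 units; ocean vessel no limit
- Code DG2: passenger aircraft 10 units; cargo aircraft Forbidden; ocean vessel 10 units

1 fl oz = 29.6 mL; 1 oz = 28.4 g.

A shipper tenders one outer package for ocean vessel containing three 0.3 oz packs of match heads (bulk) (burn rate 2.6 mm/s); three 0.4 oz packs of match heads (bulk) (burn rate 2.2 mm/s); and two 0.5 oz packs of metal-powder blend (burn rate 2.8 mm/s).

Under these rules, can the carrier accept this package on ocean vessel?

The match heads (bulk) have burn rate 2.6 mm/s, which is > 2 mm/s, so they are Code DG6 (Flammable Solid).
With burn rate 2.2 mm/s (> 2 mm/s), the match heads (bulk) fall in Code DG6.
Burn rate 2.8 mm/s meets the Code DG6 criterion (Flammable Solid), so the metal-powder blend is Code DG6.
Code DG6 net quantity: (three 0.3 oz packs = 25.56 g) + (three 0.4 oz packs = 34.08 g) + (two 0.5 oz packs = 28.4 g) = 88.04 g.
That is within the Code DG6 ocean vessel limit of 100 g.

Yes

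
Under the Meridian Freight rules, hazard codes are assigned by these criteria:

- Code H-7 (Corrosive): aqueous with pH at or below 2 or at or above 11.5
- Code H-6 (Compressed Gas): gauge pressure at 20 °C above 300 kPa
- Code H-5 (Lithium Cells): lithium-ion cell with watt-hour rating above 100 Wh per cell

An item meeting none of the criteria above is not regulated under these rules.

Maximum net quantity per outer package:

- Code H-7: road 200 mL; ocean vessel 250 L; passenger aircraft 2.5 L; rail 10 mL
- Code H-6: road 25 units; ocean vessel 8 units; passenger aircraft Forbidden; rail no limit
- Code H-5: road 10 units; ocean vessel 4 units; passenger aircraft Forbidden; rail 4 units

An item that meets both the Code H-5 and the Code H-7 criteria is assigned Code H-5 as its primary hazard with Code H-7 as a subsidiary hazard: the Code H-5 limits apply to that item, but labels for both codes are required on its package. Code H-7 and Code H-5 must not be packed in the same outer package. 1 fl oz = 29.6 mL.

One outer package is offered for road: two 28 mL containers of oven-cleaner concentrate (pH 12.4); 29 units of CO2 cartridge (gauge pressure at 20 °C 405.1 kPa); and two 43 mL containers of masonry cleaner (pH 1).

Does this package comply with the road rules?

No

The oven-cleaner concentrate has pH 12.4, which is ≥ 11.5, so it is Code H-7 (Corrosive).
Gauge pressure at 20 °C 405.1 kPa meets the Code H-6 criterion (Compressed Gas), so the CO2 cartridge is Code H-6.
Masonry cleaner: pH 1 ≤ 2 → Code H-7 (Corrosive).
Code H-6 quantity: 29 units.
That exceeds the Code H-6 road limit of 25 units.
Code H-7 net quantity: (two 28 mL containers = 56 mL) + (two 43 mL containers = 86 mL) = 142 mL.
That is within the Code H-7 road limit of 200 mL.
The segregation rule (Code H-7 with Code H-5) does not apply to Code H-6 with Code H-7.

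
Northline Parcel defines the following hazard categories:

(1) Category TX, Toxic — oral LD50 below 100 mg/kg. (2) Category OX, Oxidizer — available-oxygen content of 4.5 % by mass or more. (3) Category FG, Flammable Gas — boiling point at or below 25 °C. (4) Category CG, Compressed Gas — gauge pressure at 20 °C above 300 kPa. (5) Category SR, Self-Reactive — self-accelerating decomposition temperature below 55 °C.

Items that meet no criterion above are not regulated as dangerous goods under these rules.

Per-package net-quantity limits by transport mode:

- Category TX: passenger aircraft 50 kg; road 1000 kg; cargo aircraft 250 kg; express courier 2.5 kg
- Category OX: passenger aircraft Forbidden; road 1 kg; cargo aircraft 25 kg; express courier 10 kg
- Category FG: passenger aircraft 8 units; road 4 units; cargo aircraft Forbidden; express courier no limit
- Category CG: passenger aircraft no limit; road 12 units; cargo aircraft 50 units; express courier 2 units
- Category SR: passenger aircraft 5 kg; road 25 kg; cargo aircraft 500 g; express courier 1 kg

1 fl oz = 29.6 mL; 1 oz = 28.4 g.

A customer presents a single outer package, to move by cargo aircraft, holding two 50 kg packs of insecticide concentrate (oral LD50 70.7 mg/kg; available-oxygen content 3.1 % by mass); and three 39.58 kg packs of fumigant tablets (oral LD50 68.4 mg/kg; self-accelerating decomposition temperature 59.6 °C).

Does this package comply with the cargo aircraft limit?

Oral LD50 70.7 mg/kg meets the Category TX criterion (Toxic), so the insecticide concentrate is Category TX.
With oral LD50 68.4 mg/kg (< 100 mg/kg), the fumigant tablets fall in Category TX.
Total Category TX: (two 50 kg packs = 100 kg) + (three 39.58 kg packs = 118.74 kg) = 218.74 kg.
218.74 kg ≤ 250 kg (cargo aircraft limit, Category TX) — within limit.

Yes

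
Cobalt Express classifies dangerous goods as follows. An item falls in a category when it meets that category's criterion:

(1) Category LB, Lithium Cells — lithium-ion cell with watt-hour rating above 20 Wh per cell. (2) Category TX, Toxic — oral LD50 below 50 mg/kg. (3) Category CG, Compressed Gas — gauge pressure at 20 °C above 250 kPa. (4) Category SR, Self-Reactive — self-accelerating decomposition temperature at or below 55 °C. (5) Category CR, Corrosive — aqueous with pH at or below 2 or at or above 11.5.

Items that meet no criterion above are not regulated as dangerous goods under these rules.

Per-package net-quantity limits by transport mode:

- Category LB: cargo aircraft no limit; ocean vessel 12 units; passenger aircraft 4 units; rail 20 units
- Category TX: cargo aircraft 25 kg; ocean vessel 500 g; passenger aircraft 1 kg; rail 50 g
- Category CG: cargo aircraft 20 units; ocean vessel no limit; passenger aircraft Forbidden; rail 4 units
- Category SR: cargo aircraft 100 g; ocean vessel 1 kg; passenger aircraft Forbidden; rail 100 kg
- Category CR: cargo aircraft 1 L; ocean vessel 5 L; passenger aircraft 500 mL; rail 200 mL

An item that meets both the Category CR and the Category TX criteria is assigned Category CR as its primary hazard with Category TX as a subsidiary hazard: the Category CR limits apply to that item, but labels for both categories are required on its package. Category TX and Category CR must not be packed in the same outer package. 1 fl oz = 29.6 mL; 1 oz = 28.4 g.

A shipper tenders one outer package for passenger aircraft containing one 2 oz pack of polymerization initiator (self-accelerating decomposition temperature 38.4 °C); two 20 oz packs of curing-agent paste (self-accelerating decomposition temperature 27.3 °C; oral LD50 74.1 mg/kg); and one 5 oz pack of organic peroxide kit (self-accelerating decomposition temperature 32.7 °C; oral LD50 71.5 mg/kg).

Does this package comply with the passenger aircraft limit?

No

Polymerization initiator: self-accelerating decomposition temperature 38.4 °C ≤ 55 °C → Category SR (Self-Reactive).
With self-accelerating decomposition temperature 27.3 °C (≤ 55 °C), the curing-agent paste falls in Category SR.
Organic peroxide kit: self-accelerating decomposition temperature 32.7 °C ≤ 55 °C → Category SR (Self-Reactive).
Total Category SR: (one 2 oz pack = 56.8 g) + (two 20 oz packs = 1.136 kg) + (one 5 oz pack = 142 g) = 1334.8 g.
By passenger aircraft, Category SR is Forbidden regardless of quantity.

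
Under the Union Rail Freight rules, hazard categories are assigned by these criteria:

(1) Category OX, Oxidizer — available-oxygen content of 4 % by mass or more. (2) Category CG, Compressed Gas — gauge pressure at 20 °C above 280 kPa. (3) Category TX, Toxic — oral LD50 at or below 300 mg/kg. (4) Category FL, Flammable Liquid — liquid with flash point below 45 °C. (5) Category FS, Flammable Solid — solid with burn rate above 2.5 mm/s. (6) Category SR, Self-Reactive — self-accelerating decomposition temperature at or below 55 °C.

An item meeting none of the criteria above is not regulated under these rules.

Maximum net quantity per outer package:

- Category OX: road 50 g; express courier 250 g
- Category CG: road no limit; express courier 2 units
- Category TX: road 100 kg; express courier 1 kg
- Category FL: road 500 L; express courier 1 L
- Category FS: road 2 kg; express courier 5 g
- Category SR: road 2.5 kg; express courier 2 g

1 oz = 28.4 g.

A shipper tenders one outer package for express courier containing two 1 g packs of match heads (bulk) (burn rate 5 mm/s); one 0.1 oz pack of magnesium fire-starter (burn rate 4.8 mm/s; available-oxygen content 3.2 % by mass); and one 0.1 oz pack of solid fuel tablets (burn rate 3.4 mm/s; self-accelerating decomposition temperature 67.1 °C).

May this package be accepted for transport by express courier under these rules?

With burn rate 5 mm/s (> 2.5 mm/s), the match heads (bulk) fall in Category FS.
Burn rate 4.8 mm/s meets the Category FS criterion (Flammable Solid), so the magnesium fire-starter is Category FS.
Solid fuel tablets: burn rate 3.4 mm/s > 2.5 mm/s → Category FS (Flammable Solid).
Category FS net quantity: (two 1 g packs = 2 g) + (one 0.1 oz pack = 2.84 g) + (one 0.1 oz pack = 2.84 g) = 7.68 g.
7.68 g > 5 g (express courier limit, Category FS) — over the limit.

No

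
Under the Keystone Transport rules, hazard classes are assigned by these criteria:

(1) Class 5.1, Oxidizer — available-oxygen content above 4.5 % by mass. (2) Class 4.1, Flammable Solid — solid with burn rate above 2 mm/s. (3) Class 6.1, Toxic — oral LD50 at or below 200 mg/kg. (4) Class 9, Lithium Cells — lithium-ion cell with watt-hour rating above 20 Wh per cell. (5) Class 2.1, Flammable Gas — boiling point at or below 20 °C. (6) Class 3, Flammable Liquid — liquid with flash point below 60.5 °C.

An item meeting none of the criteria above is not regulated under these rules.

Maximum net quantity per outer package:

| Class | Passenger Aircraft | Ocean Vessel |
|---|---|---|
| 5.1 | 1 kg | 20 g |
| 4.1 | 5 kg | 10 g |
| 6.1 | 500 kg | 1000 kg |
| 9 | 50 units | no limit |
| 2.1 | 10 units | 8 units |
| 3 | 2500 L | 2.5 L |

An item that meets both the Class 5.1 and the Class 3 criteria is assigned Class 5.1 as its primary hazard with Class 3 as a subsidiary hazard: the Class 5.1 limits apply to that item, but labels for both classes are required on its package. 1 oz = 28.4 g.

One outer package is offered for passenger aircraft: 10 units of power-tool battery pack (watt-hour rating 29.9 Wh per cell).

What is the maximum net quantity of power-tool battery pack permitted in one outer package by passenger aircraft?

Power-tool battery pack: watt-hour rating 29.9 Wh per cell > 20 Wh per cell → Class 9 (Lithium Cells).
The passenger aircraft limit for Class 9 is 50 units.

50 units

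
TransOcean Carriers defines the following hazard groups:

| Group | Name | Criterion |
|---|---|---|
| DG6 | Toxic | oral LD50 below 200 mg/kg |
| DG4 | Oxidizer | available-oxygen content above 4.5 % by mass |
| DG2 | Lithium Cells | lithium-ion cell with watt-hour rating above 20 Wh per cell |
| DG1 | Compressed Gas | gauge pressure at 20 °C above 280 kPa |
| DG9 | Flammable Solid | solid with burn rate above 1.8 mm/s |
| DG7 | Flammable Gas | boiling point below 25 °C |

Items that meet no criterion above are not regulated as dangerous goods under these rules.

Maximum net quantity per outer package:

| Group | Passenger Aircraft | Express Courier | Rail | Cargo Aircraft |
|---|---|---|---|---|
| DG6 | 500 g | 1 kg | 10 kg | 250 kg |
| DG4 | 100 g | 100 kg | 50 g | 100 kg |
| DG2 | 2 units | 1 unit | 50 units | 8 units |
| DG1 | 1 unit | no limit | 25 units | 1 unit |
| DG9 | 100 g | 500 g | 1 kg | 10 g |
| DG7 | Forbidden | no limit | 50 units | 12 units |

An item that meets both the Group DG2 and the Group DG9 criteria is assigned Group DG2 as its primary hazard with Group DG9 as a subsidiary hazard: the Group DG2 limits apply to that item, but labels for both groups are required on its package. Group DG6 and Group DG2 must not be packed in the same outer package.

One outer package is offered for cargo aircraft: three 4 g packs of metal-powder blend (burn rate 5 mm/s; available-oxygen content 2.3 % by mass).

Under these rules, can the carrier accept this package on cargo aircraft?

No

The metal-powder blend has burn rate 5 mm/s, which is > 1.8 mm/s, so it is Group DG9 (Flammable Solid).
Group DG9 quantity: three 4 g packs = 12 g.
12 g > 10 g (cargo aircraft limit, Group DG9) — over the limit.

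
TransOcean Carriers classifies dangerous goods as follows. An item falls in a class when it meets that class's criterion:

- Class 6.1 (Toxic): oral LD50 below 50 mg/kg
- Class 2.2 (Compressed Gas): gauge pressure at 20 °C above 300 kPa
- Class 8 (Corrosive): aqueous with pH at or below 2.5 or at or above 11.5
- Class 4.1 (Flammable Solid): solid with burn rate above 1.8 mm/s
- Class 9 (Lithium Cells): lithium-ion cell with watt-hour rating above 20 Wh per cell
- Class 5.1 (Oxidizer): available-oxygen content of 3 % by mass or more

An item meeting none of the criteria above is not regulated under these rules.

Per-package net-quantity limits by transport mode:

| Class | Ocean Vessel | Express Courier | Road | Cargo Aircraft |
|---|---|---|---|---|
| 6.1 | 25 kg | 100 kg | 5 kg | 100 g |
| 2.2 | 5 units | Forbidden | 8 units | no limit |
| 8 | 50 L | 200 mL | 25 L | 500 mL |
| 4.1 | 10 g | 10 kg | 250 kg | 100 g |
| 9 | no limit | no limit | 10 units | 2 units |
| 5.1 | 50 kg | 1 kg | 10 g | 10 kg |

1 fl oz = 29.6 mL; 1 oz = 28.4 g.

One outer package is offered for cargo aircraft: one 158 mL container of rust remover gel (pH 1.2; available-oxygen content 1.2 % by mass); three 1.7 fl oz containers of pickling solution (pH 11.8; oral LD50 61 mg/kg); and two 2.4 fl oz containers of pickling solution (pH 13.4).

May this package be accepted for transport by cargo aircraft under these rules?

With pH 1.2 (≤ 2.5), the rust remover gel falls in Class 8.
pH 11.8 meets the Class 8 criterion (Corrosive), so the pickling solution is Class 8.
The pickling solution has pH 13.4, which is ≥ 11.5, so it is Class 8 (Corrosive).
Total Class 8: 158 mL + (three 1.7 fl oz containers = 150.96 mL) + (two 2.4 fl oz containers = 142.08 mL) = 451.04 mL.
451.04 mL is within the cargo aircraft limit of 500 mL for Class 8.

Yes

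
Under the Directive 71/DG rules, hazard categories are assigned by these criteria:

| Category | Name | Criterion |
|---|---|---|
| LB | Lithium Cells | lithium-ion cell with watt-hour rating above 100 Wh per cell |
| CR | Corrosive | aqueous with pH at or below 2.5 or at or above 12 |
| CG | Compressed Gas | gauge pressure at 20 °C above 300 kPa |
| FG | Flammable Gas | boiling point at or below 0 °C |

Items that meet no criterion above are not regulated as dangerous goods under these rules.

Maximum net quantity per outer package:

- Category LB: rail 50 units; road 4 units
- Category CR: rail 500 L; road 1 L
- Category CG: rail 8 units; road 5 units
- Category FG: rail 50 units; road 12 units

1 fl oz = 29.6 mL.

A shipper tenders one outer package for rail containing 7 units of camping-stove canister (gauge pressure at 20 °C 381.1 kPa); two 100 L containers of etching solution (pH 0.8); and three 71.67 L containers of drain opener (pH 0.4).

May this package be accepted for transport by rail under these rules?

The camping-stove canister has gauge pressure at 20 °C 381.1 kPa, which is > 300 kPa, so it is Category CG (Compressed Gas).
With pH 0.8 (≤ 2.5), the etching solution falls in Category CR.
pH 0.4 meets the Category CR criterion (Corrosive), so the drain opener is Category CR.
Total Category CR: (two 100 L containers = 200 L) + (three 71.67 L containers = 215.01 L) = 415.01 L.
That is within the Category CR rail limit of 500 L.
Category CG quantity: 7 units.
7 units is within the rail limit of 8 units for Category CG.
Every hazard category is within its rail limit and no segregation rule is violated.

Yes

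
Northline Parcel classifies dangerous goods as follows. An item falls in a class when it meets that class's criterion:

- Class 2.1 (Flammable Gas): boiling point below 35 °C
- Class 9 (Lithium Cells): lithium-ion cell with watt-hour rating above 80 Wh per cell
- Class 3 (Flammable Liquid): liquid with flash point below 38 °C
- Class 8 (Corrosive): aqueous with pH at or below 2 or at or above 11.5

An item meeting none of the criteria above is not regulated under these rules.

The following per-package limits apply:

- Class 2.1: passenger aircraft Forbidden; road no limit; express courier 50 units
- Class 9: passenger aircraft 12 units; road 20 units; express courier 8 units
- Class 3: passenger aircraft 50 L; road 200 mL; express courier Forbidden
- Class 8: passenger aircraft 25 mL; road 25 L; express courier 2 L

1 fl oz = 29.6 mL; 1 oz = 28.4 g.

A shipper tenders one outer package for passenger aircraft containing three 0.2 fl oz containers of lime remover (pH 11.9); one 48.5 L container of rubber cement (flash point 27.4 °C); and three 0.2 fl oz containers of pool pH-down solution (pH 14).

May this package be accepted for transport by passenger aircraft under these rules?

No

The lime remover has pH 11.9, which is ≥ 11.5, so it is Class 8 (Corrosive).
Flash point 27.4 °C meets the Class 3 criterion (Flammable Liquid), so the rubber cement is Class 3.
pH 14 meets the Class 8 criterion (Corrosive), so the pool pH-down solution is Class 8.
Total Class 8: (three 0.2 fl oz containers = 17.76 mL) + (three 0.2 fl oz containers = 17.76 mL) = 35.52 mL.
35.52 mL exceeds the passenger aircraft limit of 25 mL for Class 8.
Class 3 quantity: 48.5 L.
48.5 L ≤ 50 L (passenger aircraft limit, Class 3) — within limit.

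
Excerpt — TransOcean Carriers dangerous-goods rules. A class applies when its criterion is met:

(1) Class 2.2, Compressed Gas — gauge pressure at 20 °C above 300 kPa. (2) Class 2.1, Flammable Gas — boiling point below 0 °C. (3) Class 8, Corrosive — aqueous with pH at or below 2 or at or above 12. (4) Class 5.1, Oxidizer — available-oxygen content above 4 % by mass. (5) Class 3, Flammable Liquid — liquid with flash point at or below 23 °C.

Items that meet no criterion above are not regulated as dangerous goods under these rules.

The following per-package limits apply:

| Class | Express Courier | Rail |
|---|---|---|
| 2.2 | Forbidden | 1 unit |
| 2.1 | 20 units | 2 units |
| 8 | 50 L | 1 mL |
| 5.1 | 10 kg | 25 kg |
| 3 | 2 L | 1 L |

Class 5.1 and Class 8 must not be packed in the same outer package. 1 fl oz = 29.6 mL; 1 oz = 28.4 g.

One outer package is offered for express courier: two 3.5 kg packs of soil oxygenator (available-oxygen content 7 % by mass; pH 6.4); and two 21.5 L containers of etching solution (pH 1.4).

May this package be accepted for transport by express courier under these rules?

No

Available-oxygen content 7 % by mass meets the Class 5.1 criterion (Oxidizer), so the soil oxygenator is Class 5.1.
pH 1.4 meets the Class 8 criterion (Corrosive), so the etching solution is Class 8.
Class 5.1 quantity: two 3.5 kg packs = 7 kg.
7 kg ≤ 10 kg (express courier limit, Class 5.1) — within limit.
Class 8 quantity: two 21.5 L containers = 43 L.
43 L is within the express courier limit of 50 L for Class 8.
Class 5.1 and Class 8 may not share an outer package.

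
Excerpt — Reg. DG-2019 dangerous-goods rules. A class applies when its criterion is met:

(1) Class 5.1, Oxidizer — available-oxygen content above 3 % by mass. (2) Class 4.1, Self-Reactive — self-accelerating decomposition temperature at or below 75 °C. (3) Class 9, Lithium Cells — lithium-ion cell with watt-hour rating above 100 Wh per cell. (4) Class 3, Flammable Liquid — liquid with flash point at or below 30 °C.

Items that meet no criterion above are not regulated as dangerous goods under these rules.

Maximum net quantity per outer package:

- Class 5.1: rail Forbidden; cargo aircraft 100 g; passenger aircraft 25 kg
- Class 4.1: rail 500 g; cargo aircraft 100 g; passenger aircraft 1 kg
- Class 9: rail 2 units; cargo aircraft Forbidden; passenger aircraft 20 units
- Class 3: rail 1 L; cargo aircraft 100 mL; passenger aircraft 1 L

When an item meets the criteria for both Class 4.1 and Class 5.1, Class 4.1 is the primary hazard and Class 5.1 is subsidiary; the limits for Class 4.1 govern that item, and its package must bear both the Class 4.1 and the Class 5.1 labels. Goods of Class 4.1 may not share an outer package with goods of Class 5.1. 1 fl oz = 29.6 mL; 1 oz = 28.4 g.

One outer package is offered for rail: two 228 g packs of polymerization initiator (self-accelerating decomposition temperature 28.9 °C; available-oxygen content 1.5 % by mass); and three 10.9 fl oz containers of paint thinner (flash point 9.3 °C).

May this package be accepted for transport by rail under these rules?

Yes

Self-accelerating decomposition temperature 28.9 °C meets the Class 4.1 criterion (Self-Reactive), so the polymerization initiator is Class 4.1.
Paint thinner: flash point 9.3 °C ≤ 30 °C → Class 3 (Flammable Liquid).
Class 3 quantity: three 10.9 fl oz containers = 967.92 mL.
That is within the Class 3 rail limit of 1 L.
Class 4.1 quantity: two 228 g packs = 456 g.
456 g is within the rail limit of 500 g for Class 4.1.
The segregation rule (Class 4.1 with Class 5.1) does not apply to Class 3 with Class 4.1.
Every hazard class is within its rail limit and no segregation rule is violated.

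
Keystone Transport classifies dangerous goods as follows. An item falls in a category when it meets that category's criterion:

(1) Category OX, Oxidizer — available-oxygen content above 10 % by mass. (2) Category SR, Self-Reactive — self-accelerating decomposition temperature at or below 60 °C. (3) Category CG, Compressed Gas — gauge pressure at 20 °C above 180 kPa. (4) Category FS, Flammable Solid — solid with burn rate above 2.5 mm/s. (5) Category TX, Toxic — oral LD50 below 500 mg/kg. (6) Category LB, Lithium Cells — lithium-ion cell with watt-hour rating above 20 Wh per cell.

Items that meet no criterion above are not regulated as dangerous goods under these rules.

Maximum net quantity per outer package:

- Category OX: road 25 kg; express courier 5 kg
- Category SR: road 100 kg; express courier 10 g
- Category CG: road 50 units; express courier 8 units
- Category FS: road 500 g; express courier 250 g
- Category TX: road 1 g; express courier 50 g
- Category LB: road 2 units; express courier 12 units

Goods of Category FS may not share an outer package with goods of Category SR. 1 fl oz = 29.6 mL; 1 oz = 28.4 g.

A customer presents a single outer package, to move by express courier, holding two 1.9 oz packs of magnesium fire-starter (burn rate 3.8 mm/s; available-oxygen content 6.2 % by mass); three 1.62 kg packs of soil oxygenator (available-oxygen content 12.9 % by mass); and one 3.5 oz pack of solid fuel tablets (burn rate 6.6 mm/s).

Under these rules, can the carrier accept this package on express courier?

With burn rate 3.8 mm/s (> 2.5 mm/s), the magnesium fire-starter falls in Category FS.
Available-oxygen content 12.9 % by mass meets the Category OX criterion (Oxidizer), so the soil oxygenator is Category OX.
Burn rate 6.6 mm/s meets the Category FS criterion (Flammable Solid), so the solid fuel tablets are Category FS.
Category FS net quantity: (two 1.9 oz packs = 107.92 g) + (one 3.5 oz pack = 99.4 g) = 207.32 g.
207.32 g ≤ 250 g (express courier limit, Category FS) — within limit.
Category OX quantity: three 1.62 kg packs = 4.86 kg.
That is within the Category OX express courier limit of 5 kg.
The segregation rule (Category FS with Category SR) does not apply to Category FS with Category OX.
Every hazard category is within its express courier limit and no segregation rule is violated.

Yes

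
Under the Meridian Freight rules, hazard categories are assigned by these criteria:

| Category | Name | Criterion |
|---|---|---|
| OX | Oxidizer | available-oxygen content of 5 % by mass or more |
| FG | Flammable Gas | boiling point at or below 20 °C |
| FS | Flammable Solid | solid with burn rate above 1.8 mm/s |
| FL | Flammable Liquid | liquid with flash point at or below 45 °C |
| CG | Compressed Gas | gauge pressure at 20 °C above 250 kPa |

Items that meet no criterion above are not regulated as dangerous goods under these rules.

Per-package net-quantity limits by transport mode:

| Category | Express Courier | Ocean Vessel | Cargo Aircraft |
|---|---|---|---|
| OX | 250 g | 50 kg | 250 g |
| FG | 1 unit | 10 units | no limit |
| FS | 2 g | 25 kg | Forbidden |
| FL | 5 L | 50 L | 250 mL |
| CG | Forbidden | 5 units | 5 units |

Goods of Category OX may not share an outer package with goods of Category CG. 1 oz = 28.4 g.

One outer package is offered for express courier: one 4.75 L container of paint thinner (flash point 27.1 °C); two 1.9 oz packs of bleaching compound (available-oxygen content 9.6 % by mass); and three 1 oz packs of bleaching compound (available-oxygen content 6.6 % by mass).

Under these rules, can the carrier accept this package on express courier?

Paint thinner: flash point 27.1 °C ≤ 45 °C → Category FL (Flammable Liquid).
The bleaching compound has available-oxygen content 9.6 % by mass, which is ≥ 5 % by mass, so it is Category OX (Oxidizer).
Available-oxygen content 6.6 % by mass meets the Category OX criterion (Oxidizer), so the bleaching compound is Category OX.
Total Category OX: (two 1.9 oz packs = 107.92 g) + (three 1 oz packs = 85.2 g) = 193.12 g.
That is within the Category OX express courier limit of 250 g.
Category FL quantity: 4.75 L.
That is within the Category FL express courier limit of 5 L.
The segregation rule (Category OX with Category CG) does not apply to Category OX with Category FL.
Every hazard category is within its express courier limit and no segregation rule is violated.

Yes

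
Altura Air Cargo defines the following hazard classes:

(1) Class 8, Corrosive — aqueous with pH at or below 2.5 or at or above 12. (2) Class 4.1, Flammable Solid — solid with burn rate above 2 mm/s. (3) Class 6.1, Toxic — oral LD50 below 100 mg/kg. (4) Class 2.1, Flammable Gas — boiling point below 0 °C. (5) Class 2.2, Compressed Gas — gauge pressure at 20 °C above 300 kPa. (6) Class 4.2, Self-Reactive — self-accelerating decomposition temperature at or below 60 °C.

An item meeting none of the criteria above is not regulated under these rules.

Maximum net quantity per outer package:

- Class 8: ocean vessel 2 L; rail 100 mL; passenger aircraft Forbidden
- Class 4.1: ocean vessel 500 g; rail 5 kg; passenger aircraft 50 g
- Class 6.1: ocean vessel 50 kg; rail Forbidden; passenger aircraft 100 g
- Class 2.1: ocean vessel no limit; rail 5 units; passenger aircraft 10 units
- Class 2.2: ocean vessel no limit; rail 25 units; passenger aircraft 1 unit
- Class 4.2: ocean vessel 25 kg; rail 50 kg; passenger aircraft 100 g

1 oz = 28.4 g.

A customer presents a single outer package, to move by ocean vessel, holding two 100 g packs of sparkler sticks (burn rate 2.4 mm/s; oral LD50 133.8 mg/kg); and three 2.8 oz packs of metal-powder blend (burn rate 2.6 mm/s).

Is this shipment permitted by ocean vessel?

Yes

With burn rate 2.4 mm/s (> 2 mm/s), the sparkler sticks fall in Class 4.1.
Metal-powder blend: burn rate 2.6 mm/s > 2 mm/s → Class 4.1 (Flammable Solid).
Total Class 4.1: (two 100 g packs = 200 g) + (three 2.8 oz packs = 238.56 g) = 438.56 g.
438.56 g ≤ 500 g (ocean vessel limit, Class 4.1) — within limit.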